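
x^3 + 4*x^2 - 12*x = x*(x - 2)*(x + 6)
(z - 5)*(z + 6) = z^2 + z - 30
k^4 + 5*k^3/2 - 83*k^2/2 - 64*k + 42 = (k - 6)*(k - 1/2)*(k + 2)*(k + 7)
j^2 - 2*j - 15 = (j - 5)*(j + 3)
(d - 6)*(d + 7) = d^2 + d - 42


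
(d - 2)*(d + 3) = d^2 + d - 6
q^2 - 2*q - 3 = (q - 3)*(q + 1)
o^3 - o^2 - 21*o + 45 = (o - 3)^2*(o + 5)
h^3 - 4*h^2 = h^2*(h - 4)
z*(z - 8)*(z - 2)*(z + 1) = z^4 - 9*z^3 + 6*z^2 + 16*z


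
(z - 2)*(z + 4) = z^2 + 2*z - 8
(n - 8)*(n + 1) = n^2 - 7*n - 8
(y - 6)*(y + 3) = y^2 - 3*y - 18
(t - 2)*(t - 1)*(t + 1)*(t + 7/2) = t^4 + 3*t^3/2 - 8*t^2 - 3*t/2 + 7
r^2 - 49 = (r - 7)*(r + 7)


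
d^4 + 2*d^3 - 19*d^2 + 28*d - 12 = (d - 2)*(d - 1)^2*(d + 6)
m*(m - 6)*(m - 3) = m^3 - 9*m^2 + 18*m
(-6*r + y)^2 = 36*r^2 - 12*r*y + y^2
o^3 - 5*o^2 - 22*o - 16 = (o - 8)*(o + 1)*(o + 2)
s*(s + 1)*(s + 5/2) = s^3 + 7*s^2/2 + 5*s/2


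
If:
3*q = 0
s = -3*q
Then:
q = 0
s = 0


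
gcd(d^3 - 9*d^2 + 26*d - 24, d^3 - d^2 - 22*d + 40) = d^2 - 6*d + 8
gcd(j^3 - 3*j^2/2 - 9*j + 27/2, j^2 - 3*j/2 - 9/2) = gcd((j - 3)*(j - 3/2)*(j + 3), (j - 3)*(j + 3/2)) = j - 3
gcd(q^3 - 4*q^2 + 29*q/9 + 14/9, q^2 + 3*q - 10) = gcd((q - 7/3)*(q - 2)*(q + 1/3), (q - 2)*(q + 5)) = q - 2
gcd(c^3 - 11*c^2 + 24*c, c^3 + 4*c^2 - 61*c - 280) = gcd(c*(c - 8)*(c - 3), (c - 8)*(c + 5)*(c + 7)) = c - 8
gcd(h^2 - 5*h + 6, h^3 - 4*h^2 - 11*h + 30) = h - 2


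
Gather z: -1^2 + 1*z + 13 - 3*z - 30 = -2*z - 18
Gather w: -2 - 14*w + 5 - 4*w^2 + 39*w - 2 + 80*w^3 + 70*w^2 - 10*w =80*w^3 + 66*w^2 + 15*w + 1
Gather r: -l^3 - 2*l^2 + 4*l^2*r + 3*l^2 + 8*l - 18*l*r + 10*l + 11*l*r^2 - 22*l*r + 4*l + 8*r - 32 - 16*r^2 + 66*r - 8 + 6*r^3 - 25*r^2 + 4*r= -l^3 + l^2 + 22*l + 6*r^3 + r^2*(11*l - 41) + r*(4*l^2 - 40*l + 78) - 40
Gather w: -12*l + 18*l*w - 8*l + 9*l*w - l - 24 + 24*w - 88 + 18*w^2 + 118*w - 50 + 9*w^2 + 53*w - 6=-21*l + 27*w^2 + w*(27*l + 195) - 168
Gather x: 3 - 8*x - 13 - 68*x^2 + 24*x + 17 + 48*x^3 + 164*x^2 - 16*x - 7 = 48*x^3 + 96*x^2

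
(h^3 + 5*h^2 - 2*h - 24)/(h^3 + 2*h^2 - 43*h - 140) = (h^2 + h - 6)/(h^2 - 2*h - 35)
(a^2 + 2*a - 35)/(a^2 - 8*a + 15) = (a + 7)/(a - 3)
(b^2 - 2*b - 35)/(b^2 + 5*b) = (b - 7)/b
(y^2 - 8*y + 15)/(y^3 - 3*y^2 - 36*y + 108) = (y - 5)/(y^2 - 36)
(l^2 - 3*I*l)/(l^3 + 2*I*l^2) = (l - 3*I)/(l*(l + 2*I))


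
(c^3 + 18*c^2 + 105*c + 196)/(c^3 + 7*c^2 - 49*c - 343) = (c + 4)/(c - 7)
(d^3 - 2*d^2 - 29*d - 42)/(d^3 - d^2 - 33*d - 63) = (d + 2)/(d + 3)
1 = 1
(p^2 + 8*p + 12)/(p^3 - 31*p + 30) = (p + 2)/(p^2 - 6*p + 5)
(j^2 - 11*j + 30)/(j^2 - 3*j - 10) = (j - 6)/(j + 2)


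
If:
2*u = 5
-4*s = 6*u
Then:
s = -15/4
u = 5/2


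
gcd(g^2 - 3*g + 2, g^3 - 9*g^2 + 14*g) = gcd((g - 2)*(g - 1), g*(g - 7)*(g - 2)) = g - 2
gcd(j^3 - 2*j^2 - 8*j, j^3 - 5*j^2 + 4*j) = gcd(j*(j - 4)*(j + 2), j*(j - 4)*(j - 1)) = j^2 - 4*j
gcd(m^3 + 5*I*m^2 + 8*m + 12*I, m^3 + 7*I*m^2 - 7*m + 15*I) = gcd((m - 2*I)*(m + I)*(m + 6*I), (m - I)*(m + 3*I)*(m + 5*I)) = 1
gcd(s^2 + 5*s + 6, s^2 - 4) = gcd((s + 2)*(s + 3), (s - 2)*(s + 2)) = s + 2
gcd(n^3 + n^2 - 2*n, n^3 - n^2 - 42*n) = n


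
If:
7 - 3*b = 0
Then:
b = 7/3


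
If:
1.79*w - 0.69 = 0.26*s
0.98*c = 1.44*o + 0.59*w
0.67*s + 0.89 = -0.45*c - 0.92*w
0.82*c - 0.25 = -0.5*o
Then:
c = 0.24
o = 0.11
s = -1.68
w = 0.14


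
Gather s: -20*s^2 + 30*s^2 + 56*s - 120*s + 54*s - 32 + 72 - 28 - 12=10*s^2 - 10*s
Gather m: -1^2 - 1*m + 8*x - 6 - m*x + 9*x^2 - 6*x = m*(-x - 1) + 9*x^2 + 2*x - 7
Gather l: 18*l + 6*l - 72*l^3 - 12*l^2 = -72*l^3 - 12*l^2 + 24*l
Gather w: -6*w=-6*w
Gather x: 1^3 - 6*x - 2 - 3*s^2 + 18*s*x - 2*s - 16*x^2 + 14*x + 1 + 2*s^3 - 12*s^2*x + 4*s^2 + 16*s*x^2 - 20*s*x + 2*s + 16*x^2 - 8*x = 2*s^3 + s^2 + 16*s*x^2 + x*(-12*s^2 - 2*s)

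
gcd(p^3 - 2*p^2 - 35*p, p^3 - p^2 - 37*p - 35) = p^2 - 2*p - 35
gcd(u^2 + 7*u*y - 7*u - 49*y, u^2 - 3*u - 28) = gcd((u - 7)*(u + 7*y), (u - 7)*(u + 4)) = u - 7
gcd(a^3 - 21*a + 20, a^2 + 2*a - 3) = a - 1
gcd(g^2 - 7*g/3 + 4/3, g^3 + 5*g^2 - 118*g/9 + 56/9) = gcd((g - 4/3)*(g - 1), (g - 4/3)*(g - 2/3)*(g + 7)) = g - 4/3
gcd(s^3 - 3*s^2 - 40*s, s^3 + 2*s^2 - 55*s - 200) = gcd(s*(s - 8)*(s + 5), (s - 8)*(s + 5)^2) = s^2 - 3*s - 40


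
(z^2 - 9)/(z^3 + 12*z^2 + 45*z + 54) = (z - 3)/(z^2 + 9*z + 18)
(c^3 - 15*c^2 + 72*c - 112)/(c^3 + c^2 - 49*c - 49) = (c^2 - 8*c + 16)/(c^2 + 8*c + 7)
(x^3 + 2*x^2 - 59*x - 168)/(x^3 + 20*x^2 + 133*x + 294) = (x^2 - 5*x - 24)/(x^2 + 13*x + 42)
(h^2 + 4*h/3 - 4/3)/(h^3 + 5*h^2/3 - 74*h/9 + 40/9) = 3*(h + 2)/(3*h^2 + 7*h - 20)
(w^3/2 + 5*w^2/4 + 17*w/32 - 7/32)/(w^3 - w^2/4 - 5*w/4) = (16*w^2 + 24*w - 7)/(8*w*(4*w - 5))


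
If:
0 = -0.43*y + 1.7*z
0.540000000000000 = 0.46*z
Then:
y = 4.64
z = 1.17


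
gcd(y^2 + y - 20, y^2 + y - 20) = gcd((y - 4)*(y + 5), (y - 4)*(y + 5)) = y^2 + y - 20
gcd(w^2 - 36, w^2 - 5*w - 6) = w - 6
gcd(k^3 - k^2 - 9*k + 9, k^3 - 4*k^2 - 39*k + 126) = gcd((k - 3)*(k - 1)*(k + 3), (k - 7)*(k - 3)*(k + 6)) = k - 3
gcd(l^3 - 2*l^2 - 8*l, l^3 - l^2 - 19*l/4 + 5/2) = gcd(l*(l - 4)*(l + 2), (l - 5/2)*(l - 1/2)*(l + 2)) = l + 2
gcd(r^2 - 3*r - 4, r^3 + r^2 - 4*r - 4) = r + 1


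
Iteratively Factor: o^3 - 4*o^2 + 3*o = (o - 3)*(o^2 - o) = o*(o - 3)*(o - 1)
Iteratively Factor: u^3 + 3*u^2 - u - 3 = (u + 3)*(u^2 - 1) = (u - 1)*(u + 3)*(u + 1)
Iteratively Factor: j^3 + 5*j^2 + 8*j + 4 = (j + 2)*(j^2 + 3*j + 2) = (j + 2)^2*(j + 1)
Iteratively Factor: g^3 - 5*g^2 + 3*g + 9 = (g - 3)*(g^2 - 2*g - 3) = (g - 3)^2*(g + 1)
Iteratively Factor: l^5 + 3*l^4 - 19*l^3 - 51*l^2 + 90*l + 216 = (l + 2)*(l^4 + l^3 - 21*l^2 - 9*l + 108) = (l + 2)*(l + 4)*(l^3 - 3*l^2 - 9*l + 27) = (l - 3)*(l + 2)*(l + 4)*(l^2 - 9) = (l - 3)^2*(l + 2)*(l + 4)*(l + 3)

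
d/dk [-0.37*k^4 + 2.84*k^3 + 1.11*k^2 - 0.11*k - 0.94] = -1.48*k^3 + 8.52*k^2 + 2.22*k - 0.11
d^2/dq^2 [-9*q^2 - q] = -18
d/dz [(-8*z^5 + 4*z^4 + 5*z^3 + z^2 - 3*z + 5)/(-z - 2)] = (32*z^5 + 68*z^4 - 42*z^3 - 31*z^2 - 4*z + 11)/(z^2 + 4*z + 4)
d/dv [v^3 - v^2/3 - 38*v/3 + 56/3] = 3*v^2 - 2*v/3 - 38/3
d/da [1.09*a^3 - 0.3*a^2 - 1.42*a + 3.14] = 3.27*a^2 - 0.6*a - 1.42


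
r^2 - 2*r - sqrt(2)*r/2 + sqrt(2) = (r - 2)*(r - sqrt(2)/2)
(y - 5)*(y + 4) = y^2 - y - 20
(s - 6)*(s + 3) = s^2 - 3*s - 18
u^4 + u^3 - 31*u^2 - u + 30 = (u - 5)*(u - 1)*(u + 1)*(u + 6)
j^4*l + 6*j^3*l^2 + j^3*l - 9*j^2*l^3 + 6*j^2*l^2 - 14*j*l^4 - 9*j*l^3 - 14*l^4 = (j - 2*l)*(j + l)*(j + 7*l)*(j*l + l)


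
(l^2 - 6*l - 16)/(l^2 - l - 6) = (l - 8)/(l - 3)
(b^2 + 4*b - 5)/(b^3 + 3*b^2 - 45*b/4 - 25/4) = 4*(b - 1)/(4*b^2 - 8*b - 5)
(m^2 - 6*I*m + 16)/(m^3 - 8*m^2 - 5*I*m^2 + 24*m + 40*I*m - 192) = (m + 2*I)/(m^2 + m*(-8 + 3*I) - 24*I)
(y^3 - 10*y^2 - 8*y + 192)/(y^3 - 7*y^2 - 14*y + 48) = (y^2 - 2*y - 24)/(y^2 + y - 6)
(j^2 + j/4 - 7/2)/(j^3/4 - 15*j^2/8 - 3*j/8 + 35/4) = 2*(4*j - 7)/(2*j^2 - 19*j + 35)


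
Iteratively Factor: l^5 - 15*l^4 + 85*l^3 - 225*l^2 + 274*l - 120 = (l - 4)*(l^4 - 11*l^3 + 41*l^2 - 61*l + 30) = (l - 4)*(l - 1)*(l^3 - 10*l^2 + 31*l - 30) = (l - 5)*(l - 4)*(l - 1)*(l^2 - 5*l + 6) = (l - 5)*(l - 4)*(l - 3)*(l - 1)*(l - 2)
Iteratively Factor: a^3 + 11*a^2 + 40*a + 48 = (a + 4)*(a^2 + 7*a + 12) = (a + 3)*(a + 4)*(a + 4)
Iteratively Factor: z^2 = (z)*(z)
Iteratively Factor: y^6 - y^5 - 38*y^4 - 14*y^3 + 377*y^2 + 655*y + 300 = (y - 5)*(y^5 + 4*y^4 - 18*y^3 - 104*y^2 - 143*y - 60) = (y - 5)*(y + 4)*(y^4 - 18*y^2 - 32*y - 15) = (y - 5)*(y + 3)*(y + 4)*(y^3 - 3*y^2 - 9*y - 5) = (y - 5)*(y + 1)*(y + 3)*(y + 4)*(y^2 - 4*y - 5) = (y - 5)*(y + 1)^2*(y + 3)*(y + 4)*(y - 5)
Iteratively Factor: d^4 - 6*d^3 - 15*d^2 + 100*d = (d)*(d^3 - 6*d^2 - 15*d + 100) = d*(d - 5)*(d^2 - d - 20) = d*(d - 5)^2*(d + 4)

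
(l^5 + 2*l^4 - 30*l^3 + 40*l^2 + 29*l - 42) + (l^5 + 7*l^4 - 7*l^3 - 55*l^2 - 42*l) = 2*l^5 + 9*l^4 - 37*l^3 - 15*l^2 - 13*l - 42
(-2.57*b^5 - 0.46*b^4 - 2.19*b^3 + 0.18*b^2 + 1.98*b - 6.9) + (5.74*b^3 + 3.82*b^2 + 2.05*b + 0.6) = -2.57*b^5 - 0.46*b^4 + 3.55*b^3 + 4.0*b^2 + 4.03*b - 6.3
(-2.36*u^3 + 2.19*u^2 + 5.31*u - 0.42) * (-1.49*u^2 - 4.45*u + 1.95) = 3.5164*u^5 + 7.2389*u^4 - 22.2594*u^3 - 18.7332*u^2 + 12.2235*u - 0.819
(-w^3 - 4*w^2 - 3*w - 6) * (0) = 0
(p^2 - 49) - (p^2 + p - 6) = -p - 43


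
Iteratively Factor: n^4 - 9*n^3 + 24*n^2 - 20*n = (n)*(n^3 - 9*n^2 + 24*n - 20) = n*(n - 2)*(n^2 - 7*n + 10) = n*(n - 5)*(n - 2)*(n - 2)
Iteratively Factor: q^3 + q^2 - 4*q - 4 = (q + 1)*(q^2 - 4) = (q - 2)*(q + 1)*(q + 2)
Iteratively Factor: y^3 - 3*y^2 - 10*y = (y)*(y^2 - 3*y - 10) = y*(y + 2)*(y - 5)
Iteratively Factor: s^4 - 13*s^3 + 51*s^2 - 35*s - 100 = (s - 5)*(s^3 - 8*s^2 + 11*s + 20) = (s - 5)^2*(s^2 - 3*s - 4) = (s - 5)^2*(s - 4)*(s + 1)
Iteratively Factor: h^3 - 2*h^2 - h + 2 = (h + 1)*(h^2 - 3*h + 2) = (h - 2)*(h + 1)*(h - 1)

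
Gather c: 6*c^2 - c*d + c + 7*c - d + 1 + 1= 6*c^2 + c*(8 - d) - d + 2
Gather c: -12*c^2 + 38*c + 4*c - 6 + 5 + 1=-12*c^2 + 42*c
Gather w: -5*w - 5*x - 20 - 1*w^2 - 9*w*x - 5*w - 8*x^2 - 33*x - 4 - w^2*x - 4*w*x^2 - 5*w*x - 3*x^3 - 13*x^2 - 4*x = w^2*(-x - 1) + w*(-4*x^2 - 14*x - 10) - 3*x^3 - 21*x^2 - 42*x - 24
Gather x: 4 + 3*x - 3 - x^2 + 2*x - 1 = -x^2 + 5*x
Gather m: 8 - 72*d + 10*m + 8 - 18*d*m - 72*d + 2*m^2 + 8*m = -144*d + 2*m^2 + m*(18 - 18*d) + 16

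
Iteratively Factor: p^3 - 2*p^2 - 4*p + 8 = (p + 2)*(p^2 - 4*p + 4) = (p - 2)*(p + 2)*(p - 2)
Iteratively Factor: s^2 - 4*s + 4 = (s - 2)*(s - 2)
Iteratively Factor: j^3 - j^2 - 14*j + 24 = (j + 4)*(j^2 - 5*j + 6) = (j - 3)*(j + 4)*(j - 2)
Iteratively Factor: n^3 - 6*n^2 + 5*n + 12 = (n - 4)*(n^2 - 2*n - 3) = (n - 4)*(n + 1)*(n - 3)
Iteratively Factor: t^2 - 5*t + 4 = (t - 4)*(t - 1)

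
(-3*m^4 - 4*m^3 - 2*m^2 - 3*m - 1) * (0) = 0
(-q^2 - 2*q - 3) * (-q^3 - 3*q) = q^5 + 2*q^4 + 6*q^3 + 6*q^2 + 9*q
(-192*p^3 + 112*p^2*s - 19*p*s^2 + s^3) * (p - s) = -192*p^4 + 304*p^3*s - 131*p^2*s^2 + 20*p*s^3 - s^4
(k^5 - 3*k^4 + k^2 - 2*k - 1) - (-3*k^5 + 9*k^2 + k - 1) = 4*k^5 - 3*k^4 - 8*k^2 - 3*k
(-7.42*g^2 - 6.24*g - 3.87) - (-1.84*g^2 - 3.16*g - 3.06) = -5.58*g^2 - 3.08*g - 0.81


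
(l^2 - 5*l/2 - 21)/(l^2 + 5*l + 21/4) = 2*(l - 6)/(2*l + 3)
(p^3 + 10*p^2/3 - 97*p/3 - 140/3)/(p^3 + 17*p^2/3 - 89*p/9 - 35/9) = 3*(3*p^2 - 11*p - 20)/(9*p^2 - 12*p - 5)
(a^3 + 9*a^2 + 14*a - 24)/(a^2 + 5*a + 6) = (a^3 + 9*a^2 + 14*a - 24)/(a^2 + 5*a + 6)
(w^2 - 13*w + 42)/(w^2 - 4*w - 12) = (w - 7)/(w + 2)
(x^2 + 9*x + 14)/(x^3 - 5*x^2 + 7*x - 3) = (x^2 + 9*x + 14)/(x^3 - 5*x^2 + 7*x - 3)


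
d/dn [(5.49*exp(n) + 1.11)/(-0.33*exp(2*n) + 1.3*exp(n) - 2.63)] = (1.8117*exp(2*n) + 0.7326*exp(n) - 15.8817)*exp(n)/(0.1089*exp(4*n) - 0.858*exp(3*n) + 3.4258*exp(2*n) - 6.838*exp(n) + 6.9169)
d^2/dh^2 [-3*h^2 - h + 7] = -6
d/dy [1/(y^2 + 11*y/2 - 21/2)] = 2*(-4*y - 11)/(2*y^2 + 11*y - 21)^2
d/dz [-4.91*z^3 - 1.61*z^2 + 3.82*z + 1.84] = -14.73*z^2 - 3.22*z + 3.82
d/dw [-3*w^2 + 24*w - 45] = 24 - 6*w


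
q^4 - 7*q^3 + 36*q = q*(q - 6)*(q - 3)*(q + 2)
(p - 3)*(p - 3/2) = p^2 - 9*p/2 + 9/2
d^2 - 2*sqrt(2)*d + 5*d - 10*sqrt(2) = (d + 5)*(d - 2*sqrt(2))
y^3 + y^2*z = y^2*(y + z)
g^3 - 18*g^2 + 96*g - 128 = (g - 8)^2*(g - 2)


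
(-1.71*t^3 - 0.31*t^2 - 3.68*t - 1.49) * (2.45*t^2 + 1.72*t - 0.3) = -4.1895*t^5 - 3.7007*t^4 - 9.0362*t^3 - 9.8871*t^2 - 1.4588*t + 0.447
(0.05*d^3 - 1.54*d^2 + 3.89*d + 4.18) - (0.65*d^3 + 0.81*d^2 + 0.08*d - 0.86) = -0.6*d^3 - 2.35*d^2 + 3.81*d + 5.04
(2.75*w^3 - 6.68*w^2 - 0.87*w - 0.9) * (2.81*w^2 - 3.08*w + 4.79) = 7.7275*w^5 - 27.2408*w^4 + 31.3022*w^3 - 31.8466*w^2 - 1.3953*w - 4.311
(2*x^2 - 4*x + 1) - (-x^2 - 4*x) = 3*x^2 + 1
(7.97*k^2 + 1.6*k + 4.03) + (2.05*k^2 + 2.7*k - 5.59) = 10.02*k^2 + 4.3*k - 1.56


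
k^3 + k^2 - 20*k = k*(k - 4)*(k + 5)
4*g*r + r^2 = r*(4*g + r)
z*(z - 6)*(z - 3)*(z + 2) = z^4 - 7*z^3 + 36*z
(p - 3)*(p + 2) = p^2 - p - 6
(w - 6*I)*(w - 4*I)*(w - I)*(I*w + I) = I*w^4 + 11*w^3 + I*w^3 + 11*w^2 - 34*I*w^2 - 24*w - 34*I*w - 24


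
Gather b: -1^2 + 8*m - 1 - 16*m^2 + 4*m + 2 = -16*m^2 + 12*m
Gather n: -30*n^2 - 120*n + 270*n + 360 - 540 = -30*n^2 + 150*n - 180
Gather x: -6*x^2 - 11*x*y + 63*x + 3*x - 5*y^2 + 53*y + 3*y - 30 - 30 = -6*x^2 + x*(66 - 11*y) - 5*y^2 + 56*y - 60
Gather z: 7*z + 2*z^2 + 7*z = 2*z^2 + 14*z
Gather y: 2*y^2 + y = 2*y^2 + y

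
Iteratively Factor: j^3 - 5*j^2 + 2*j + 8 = (j - 2)*(j^2 - 3*j - 4) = (j - 2)*(j + 1)*(j - 4)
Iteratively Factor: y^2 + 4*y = (y)*(y + 4)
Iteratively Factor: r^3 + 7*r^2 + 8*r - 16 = (r - 1)*(r^2 + 8*r + 16) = (r - 1)*(r + 4)*(r + 4)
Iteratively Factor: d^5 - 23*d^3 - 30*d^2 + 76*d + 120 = (d - 2)*(d^4 + 2*d^3 - 19*d^2 - 68*d - 60) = (d - 5)*(d - 2)*(d^3 + 7*d^2 + 16*d + 12) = (d - 5)*(d - 2)*(d + 3)*(d^2 + 4*d + 4) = (d - 5)*(d - 2)*(d + 2)*(d + 3)*(d + 2)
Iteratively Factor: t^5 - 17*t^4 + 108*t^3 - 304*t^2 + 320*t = (t - 4)*(t^4 - 13*t^3 + 56*t^2 - 80*t) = (t - 4)^2*(t^3 - 9*t^2 + 20*t) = t*(t - 4)^2*(t^2 - 9*t + 20) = t*(t - 5)*(t - 4)^2*(t - 4)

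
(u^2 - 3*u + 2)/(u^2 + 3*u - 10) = (u - 1)/(u + 5)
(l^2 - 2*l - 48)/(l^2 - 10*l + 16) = (l + 6)/(l - 2)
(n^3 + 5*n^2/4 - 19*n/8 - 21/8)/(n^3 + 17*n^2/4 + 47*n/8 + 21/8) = (2*n - 3)/(2*n + 3)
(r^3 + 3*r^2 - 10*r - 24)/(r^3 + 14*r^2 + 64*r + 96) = (r^2 - r - 6)/(r^2 + 10*r + 24)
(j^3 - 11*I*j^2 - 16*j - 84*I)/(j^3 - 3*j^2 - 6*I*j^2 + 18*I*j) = (j^2 - 5*I*j + 14)/(j*(j - 3))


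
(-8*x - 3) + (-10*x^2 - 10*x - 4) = -10*x^2 - 18*x - 7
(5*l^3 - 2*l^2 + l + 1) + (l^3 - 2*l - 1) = 6*l^3 - 2*l^2 - l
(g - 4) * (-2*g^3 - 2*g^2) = -2*g^4 + 6*g^3 + 8*g^2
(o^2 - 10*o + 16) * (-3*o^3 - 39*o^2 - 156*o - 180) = -3*o^5 - 9*o^4 + 186*o^3 + 756*o^2 - 696*o - 2880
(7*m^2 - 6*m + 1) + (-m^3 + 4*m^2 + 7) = -m^3 + 11*m^2 - 6*m + 8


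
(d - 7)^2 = d^2 - 14*d + 49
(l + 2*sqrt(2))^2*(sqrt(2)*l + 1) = sqrt(2)*l^3 + 9*l^2 + 12*sqrt(2)*l + 8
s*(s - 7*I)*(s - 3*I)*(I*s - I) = I*s^4 + 10*s^3 - I*s^3 - 10*s^2 - 21*I*s^2 + 21*I*s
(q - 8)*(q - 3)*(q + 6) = q^3 - 5*q^2 - 42*q + 144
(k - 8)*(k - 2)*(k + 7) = k^3 - 3*k^2 - 54*k + 112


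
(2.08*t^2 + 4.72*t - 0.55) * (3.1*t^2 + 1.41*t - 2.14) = 6.448*t^4 + 17.5648*t^3 + 0.498999999999999*t^2 - 10.8763*t + 1.177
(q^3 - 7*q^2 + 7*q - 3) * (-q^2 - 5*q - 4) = -q^5 + 2*q^4 + 24*q^3 - 4*q^2 - 13*q + 12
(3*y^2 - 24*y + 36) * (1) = 3*y^2 - 24*y + 36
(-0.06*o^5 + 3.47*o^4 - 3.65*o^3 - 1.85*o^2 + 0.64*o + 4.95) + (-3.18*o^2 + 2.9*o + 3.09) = -0.06*o^5 + 3.47*o^4 - 3.65*o^3 - 5.03*o^2 + 3.54*o + 8.04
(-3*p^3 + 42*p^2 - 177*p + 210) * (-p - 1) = 3*p^4 - 39*p^3 + 135*p^2 - 33*p - 210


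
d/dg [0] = 0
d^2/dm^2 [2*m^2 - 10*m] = 4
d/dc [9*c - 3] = 9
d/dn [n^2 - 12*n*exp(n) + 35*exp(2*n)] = -12*n*exp(n) + 2*n + 70*exp(2*n) - 12*exp(n)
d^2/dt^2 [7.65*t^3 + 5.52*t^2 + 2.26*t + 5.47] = 45.9*t + 11.04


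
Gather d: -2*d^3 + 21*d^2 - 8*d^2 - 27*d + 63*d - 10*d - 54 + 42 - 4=-2*d^3 + 13*d^2 + 26*d - 16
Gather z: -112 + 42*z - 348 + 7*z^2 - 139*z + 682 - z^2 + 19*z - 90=6*z^2 - 78*z + 132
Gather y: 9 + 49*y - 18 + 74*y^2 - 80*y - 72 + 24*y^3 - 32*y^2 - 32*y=24*y^3 + 42*y^2 - 63*y - 81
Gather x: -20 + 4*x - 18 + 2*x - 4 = 6*x - 42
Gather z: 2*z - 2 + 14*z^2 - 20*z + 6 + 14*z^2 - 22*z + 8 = 28*z^2 - 40*z + 12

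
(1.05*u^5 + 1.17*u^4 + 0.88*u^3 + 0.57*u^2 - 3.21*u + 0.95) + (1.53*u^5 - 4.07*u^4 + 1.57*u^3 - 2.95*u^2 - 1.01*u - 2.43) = 2.58*u^5 - 2.9*u^4 + 2.45*u^3 - 2.38*u^2 - 4.22*u - 1.48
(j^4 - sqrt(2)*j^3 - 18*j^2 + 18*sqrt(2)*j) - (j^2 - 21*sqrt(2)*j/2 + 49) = j^4 - sqrt(2)*j^3 - 19*j^2 + 57*sqrt(2)*j/2 - 49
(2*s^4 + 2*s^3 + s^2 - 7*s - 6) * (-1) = -2*s^4 - 2*s^3 - s^2 + 7*s + 6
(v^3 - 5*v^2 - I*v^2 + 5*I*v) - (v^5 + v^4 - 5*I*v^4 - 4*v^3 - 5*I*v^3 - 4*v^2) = -v^5 - v^4 + 5*I*v^4 + 5*v^3 + 5*I*v^3 - v^2 - I*v^2 + 5*I*v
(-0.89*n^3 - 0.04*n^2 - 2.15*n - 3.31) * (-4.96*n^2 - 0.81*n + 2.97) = 4.4144*n^5 + 0.9193*n^4 + 8.0531*n^3 + 18.0403*n^2 - 3.7044*n - 9.8307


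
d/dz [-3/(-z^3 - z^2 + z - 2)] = 3*(-3*z^2 - 2*z + 1)/(z^3 + z^2 - z + 2)^2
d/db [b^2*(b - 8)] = b*(3*b - 16)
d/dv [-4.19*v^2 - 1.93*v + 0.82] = -8.38*v - 1.93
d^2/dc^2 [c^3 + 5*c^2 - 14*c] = 6*c + 10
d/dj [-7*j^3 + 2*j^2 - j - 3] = -21*j^2 + 4*j - 1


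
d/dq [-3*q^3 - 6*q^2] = 3*q*(-3*q - 4)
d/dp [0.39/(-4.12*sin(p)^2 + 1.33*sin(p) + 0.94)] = (3.2136*sin(p) - 0.5187)*cos(p)/(-4.12*sin(p)^2 + 1.33*sin(p) + 0.94)^2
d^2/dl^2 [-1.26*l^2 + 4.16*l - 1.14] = -2.52000000000000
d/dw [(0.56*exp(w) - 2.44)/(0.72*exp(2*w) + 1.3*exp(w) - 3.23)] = (-0.4032*exp(2*w) + 3.5136*exp(w) + 1.3632)*exp(w)/(0.5184*exp(4*w) + 1.872*exp(3*w) - 2.9612*exp(2*w) - 8.398*exp(w) + 10.4329)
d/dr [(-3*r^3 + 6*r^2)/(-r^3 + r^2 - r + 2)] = 3*r*(-r*(r - 2)*(3*r^2 - 2*r + 1) + (3*r - 4)*(r^3 - r^2 + r - 2))/(r^3 - r^2 + r - 2)^2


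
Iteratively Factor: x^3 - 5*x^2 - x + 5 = (x + 1)*(x^2 - 6*x + 5) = (x - 1)*(x + 1)*(x - 5)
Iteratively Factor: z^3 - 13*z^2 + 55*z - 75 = (z - 3)*(z^2 - 10*z + 25) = (z - 5)*(z - 3)*(z - 5)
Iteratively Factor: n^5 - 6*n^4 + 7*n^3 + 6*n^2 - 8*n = (n + 1)*(n^4 - 7*n^3 + 14*n^2 - 8*n) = (n - 1)*(n + 1)*(n^3 - 6*n^2 + 8*n) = (n - 2)*(n - 1)*(n + 1)*(n^2 - 4*n) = n*(n - 2)*(n - 1)*(n + 1)*(n - 4)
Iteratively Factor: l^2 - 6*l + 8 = (l - 2)*(l - 4)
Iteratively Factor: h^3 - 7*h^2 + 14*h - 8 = (h - 4)*(h^2 - 3*h + 2) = (h - 4)*(h - 2)*(h - 1)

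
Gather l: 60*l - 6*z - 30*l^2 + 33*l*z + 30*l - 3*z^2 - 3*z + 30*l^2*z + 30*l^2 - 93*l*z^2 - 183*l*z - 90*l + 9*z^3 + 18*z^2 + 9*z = 30*l^2*z + l*(-93*z^2 - 150*z) + 9*z^3 + 15*z^2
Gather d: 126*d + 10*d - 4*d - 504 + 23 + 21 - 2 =132*d - 462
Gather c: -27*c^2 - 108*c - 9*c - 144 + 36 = -27*c^2 - 117*c - 108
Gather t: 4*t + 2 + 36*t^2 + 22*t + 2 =36*t^2 + 26*t + 4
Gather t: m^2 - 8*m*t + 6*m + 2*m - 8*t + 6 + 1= m^2 + 8*m + t*(-8*m - 8) + 7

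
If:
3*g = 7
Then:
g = 7/3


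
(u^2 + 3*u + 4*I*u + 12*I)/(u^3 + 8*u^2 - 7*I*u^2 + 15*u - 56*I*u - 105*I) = (u + 4*I)/(u^2 + u*(5 - 7*I) - 35*I)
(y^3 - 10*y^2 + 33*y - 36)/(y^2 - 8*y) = (y^3 - 10*y^2 + 33*y - 36)/(y*(y - 8))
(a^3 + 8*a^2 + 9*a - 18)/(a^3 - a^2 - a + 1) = (a^2 + 9*a + 18)/(a^2 - 1)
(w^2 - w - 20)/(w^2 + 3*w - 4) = (w - 5)/(w - 1)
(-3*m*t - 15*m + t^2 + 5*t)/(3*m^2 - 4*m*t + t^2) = (t + 5)/(-m + t)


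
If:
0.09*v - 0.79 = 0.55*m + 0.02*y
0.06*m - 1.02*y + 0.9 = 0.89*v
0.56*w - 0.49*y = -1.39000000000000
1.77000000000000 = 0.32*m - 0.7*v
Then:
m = -2.15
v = -3.51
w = 0.86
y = 3.82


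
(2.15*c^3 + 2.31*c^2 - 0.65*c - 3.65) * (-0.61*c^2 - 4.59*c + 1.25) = -1.3115*c^5 - 11.2776*c^4 - 7.5189*c^3 + 8.0975*c^2 + 15.941*c - 4.5625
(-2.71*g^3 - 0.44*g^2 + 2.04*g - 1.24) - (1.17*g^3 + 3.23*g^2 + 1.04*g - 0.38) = -3.88*g^3 - 3.67*g^2 + 1.0*g - 0.86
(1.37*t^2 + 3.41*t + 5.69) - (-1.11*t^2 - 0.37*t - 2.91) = 2.48*t^2 + 3.78*t + 8.6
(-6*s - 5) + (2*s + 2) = -4*s - 3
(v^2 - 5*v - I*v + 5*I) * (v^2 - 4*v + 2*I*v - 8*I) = v^4 - 9*v^3 + I*v^3 + 22*v^2 - 9*I*v^2 - 18*v + 20*I*v + 40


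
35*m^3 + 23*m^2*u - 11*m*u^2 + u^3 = (-7*m + u)*(-5*m + u)*(m + u)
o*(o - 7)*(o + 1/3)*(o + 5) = o^4 - 5*o^3/3 - 107*o^2/3 - 35*o/3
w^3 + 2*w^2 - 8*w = w*(w - 2)*(w + 4)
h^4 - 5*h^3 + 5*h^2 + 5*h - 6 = (h - 3)*(h - 2)*(h - 1)*(h + 1)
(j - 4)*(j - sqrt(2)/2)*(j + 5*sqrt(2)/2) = j^3 - 4*j^2 + 2*sqrt(2)*j^2 - 8*sqrt(2)*j - 5*j/2 + 10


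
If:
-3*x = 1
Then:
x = -1/3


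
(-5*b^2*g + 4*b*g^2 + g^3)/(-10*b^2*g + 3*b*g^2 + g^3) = (b - g)/(2*b - g)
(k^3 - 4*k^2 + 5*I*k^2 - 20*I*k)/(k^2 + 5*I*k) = k - 4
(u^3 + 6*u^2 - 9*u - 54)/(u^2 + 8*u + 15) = (u^2 + 3*u - 18)/(u + 5)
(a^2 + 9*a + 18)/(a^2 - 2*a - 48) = (a + 3)/(a - 8)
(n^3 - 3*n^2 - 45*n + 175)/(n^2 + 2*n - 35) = n - 5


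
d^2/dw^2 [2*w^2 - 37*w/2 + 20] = 4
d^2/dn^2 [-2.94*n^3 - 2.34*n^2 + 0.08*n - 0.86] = -17.64*n - 4.68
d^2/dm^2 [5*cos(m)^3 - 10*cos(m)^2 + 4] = -15*cos(m)/4 + 20*cos(2*m) - 45*cos(3*m)/4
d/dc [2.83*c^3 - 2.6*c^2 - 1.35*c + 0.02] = 8.49*c^2 - 5.2*c - 1.35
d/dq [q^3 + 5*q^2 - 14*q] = 3*q^2 + 10*q - 14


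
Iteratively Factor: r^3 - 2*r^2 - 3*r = (r - 3)*(r^2 + r) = (r - 3)*(r + 1)*(r)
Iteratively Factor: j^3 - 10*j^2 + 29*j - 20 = (j - 5)*(j^2 - 5*j + 4) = (j - 5)*(j - 1)*(j - 4)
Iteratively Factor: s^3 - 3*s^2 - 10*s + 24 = (s + 3)*(s^2 - 6*s + 8) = (s - 2)*(s + 3)*(s - 4)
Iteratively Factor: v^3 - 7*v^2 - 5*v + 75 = (v - 5)*(v^2 - 2*v - 15) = (v - 5)^2*(v + 3)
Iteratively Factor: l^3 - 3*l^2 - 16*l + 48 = (l - 3)*(l^2 - 16) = (l - 4)*(l - 3)*(l + 4)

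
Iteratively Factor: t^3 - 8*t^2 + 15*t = (t - 3)*(t^2 - 5*t) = (t - 5)*(t - 3)*(t)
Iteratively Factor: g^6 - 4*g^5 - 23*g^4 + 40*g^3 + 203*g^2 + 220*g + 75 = (g + 1)*(g^5 - 5*g^4 - 18*g^3 + 58*g^2 + 145*g + 75) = (g + 1)*(g + 3)*(g^4 - 8*g^3 + 6*g^2 + 40*g + 25) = (g - 5)*(g + 1)*(g + 3)*(g^3 - 3*g^2 - 9*g - 5) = (g - 5)*(g + 1)^2*(g + 3)*(g^2 - 4*g - 5) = (g - 5)*(g + 1)^3*(g + 3)*(g - 5)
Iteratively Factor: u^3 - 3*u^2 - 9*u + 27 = (u - 3)*(u^2 - 9) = (u - 3)*(u + 3)*(u - 3)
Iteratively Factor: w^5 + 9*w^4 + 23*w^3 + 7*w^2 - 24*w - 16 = (w + 4)*(w^4 + 5*w^3 + 3*w^2 - 5*w - 4) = (w - 1)*(w + 4)*(w^3 + 6*w^2 + 9*w + 4) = (w - 1)*(w + 1)*(w + 4)*(w^2 + 5*w + 4) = (w - 1)*(w + 1)*(w + 4)^2*(w + 1)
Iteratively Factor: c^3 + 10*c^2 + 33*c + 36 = (c + 3)*(c^2 + 7*c + 12) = (c + 3)^2*(c + 4)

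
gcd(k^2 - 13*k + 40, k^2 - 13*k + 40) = k^2 - 13*k + 40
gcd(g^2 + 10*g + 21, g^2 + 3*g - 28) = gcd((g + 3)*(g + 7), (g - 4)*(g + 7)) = g + 7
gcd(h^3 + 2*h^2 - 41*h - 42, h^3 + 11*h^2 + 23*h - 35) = h + 7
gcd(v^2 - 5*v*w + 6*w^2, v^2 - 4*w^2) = v - 2*w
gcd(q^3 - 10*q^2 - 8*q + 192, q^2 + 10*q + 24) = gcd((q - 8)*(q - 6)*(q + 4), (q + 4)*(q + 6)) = q + 4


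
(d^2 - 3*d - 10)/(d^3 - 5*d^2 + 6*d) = (d^2 - 3*d - 10)/(d*(d^2 - 5*d + 6))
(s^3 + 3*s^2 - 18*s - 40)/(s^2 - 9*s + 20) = (s^2 + 7*s + 10)/(s - 5)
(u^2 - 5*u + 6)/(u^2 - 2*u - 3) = (u - 2)/(u + 1)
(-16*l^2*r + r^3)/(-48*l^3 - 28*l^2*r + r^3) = r*(-4*l + r)/(-12*l^2 - 4*l*r + r^2)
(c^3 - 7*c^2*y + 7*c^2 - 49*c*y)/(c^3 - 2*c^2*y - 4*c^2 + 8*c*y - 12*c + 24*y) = c*(c^2 - 7*c*y + 7*c - 49*y)/(c^3 - 2*c^2*y - 4*c^2 + 8*c*y - 12*c + 24*y)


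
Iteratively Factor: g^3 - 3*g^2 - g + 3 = (g - 1)*(g^2 - 2*g - 3) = (g - 3)*(g - 1)*(g + 1)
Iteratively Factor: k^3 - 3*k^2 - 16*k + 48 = (k + 4)*(k^2 - 7*k + 12) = (k - 3)*(k + 4)*(k - 4)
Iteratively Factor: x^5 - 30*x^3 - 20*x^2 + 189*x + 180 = (x - 5)*(x^4 + 5*x^3 - 5*x^2 - 45*x - 36) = (x - 5)*(x + 4)*(x^3 + x^2 - 9*x - 9) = (x - 5)*(x + 1)*(x + 4)*(x^2 - 9) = (x - 5)*(x + 1)*(x + 3)*(x + 4)*(x - 3)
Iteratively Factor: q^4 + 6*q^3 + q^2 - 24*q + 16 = (q - 1)*(q^3 + 7*q^2 + 8*q - 16) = (q - 1)^2*(q^2 + 8*q + 16) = (q - 1)^2*(q + 4)*(q + 4)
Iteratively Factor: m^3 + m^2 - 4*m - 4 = (m + 1)*(m^2 - 4) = (m + 1)*(m + 2)*(m - 2)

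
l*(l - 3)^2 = l^3 - 6*l^2 + 9*l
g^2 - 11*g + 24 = (g - 8)*(g - 3)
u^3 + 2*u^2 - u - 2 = (u - 1)*(u + 1)*(u + 2)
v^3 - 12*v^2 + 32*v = v*(v - 8)*(v - 4)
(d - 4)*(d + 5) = d^2 + d - 20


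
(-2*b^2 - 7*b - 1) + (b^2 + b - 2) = -b^2 - 6*b - 3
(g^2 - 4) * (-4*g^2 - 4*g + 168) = -4*g^4 - 4*g^3 + 184*g^2 + 16*g - 672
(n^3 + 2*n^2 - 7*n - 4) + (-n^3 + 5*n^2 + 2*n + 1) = 7*n^2 - 5*n - 3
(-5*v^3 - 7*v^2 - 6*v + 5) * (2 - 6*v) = 30*v^4 + 32*v^3 + 22*v^2 - 42*v + 10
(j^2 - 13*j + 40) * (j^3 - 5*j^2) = j^5 - 18*j^4 + 105*j^3 - 200*j^2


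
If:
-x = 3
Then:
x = -3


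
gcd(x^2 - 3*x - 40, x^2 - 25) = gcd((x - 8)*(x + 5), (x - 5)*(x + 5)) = x + 5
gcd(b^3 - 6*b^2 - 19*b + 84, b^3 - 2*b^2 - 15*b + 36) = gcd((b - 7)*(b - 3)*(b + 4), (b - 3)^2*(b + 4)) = b^2 + b - 12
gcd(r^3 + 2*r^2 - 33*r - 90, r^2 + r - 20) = r + 5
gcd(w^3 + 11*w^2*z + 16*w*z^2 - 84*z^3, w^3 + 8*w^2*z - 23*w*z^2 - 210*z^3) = w^2 + 13*w*z + 42*z^2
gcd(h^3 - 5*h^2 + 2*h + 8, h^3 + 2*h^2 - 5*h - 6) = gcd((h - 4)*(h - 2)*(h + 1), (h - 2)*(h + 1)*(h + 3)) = h^2 - h - 2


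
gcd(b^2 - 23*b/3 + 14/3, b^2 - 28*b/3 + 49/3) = b - 7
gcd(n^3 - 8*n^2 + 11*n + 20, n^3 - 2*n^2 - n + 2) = n + 1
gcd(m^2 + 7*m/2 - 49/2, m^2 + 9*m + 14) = m + 7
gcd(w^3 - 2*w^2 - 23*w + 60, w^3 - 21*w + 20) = w^2 + w - 20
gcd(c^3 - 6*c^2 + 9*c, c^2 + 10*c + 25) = 1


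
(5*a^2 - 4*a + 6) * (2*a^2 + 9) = 10*a^4 - 8*a^3 + 57*a^2 - 36*a + 54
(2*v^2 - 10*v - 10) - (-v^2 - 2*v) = 3*v^2 - 8*v - 10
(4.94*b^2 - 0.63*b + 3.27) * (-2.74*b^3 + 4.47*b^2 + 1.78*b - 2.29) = -13.5356*b^5 + 23.808*b^4 - 2.9827*b^3 + 2.1829*b^2 + 7.2633*b - 7.4883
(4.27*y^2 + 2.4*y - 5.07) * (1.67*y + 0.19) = 7.1309*y^3 + 4.8193*y^2 - 8.0109*y - 0.9633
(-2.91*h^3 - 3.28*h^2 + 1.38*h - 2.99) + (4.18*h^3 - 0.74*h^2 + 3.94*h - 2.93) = 1.27*h^3 - 4.02*h^2 + 5.32*h - 5.92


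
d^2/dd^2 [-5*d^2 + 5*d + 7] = -10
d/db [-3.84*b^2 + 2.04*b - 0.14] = 2.04 - 7.68*b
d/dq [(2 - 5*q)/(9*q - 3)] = -1/(3*(3*q - 1)^2)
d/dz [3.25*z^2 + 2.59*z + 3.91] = 6.5*z + 2.59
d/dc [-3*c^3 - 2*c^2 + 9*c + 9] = -9*c^2 - 4*c + 9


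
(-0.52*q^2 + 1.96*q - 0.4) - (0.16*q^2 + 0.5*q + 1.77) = -0.68*q^2 + 1.46*q - 2.17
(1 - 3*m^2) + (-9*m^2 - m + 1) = -12*m^2 - m + 2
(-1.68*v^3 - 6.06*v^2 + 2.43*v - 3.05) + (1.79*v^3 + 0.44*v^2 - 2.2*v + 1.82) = 0.11*v^3 - 5.62*v^2 + 0.23*v - 1.23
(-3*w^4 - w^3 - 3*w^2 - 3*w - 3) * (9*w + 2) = -27*w^5 - 15*w^4 - 29*w^3 - 33*w^2 - 33*w - 6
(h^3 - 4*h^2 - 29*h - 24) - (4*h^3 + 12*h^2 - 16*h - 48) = -3*h^3 - 16*h^2 - 13*h + 24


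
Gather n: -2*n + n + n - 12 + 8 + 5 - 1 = 0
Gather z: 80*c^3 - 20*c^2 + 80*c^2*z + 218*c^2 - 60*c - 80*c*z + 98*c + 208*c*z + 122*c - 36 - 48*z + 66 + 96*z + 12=80*c^3 + 198*c^2 + 160*c + z*(80*c^2 + 128*c + 48) + 42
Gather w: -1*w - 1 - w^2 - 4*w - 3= -w^2 - 5*w - 4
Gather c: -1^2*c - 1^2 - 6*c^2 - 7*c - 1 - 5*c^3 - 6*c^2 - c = -5*c^3 - 12*c^2 - 9*c - 2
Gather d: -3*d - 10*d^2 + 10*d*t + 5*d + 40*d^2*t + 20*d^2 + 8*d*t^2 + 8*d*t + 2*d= d^2*(40*t + 10) + d*(8*t^2 + 18*t + 4)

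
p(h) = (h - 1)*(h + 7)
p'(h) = 2*h + 6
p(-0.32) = -8.82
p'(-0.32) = 5.36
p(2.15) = 10.52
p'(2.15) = 10.30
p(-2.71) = -15.92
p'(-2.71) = 0.58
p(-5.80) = -8.16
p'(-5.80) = -5.60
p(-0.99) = -11.96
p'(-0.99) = 4.02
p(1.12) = 0.97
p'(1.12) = 8.24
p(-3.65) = -15.58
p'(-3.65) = -1.30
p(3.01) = 20.12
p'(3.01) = 12.02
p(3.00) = 20.00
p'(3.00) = 12.00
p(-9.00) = 20.00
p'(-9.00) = -12.00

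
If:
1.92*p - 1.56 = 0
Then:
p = 0.81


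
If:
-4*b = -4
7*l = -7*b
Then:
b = 1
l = -1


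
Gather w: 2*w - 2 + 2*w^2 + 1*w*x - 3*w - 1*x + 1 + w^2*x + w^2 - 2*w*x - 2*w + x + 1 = w^2*(x + 3) + w*(-x - 3)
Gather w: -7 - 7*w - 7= -7*w - 14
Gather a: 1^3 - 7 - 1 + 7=0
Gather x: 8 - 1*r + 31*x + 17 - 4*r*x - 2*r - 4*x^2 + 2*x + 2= -3*r - 4*x^2 + x*(33 - 4*r) + 27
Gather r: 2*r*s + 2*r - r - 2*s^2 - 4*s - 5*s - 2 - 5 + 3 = r*(2*s + 1) - 2*s^2 - 9*s - 4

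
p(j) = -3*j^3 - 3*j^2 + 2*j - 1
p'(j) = -9*j^2 - 6*j + 2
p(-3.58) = 91.04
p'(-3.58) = -91.87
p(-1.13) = -2.76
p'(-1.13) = -2.71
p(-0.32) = -1.85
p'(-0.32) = 3.00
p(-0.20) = -1.50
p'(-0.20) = 2.84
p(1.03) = -5.40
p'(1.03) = -13.73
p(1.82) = -25.38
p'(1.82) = -38.73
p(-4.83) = 257.39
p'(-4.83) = -178.98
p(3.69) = -185.20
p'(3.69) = -142.68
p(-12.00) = 4727.00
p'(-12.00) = -1222.00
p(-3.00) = 47.00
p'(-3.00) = -61.00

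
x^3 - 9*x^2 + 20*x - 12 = (x - 6)*(x - 2)*(x - 1)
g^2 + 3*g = g*(g + 3)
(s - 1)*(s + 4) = s^2 + 3*s - 4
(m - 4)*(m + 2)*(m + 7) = m^3 + 5*m^2 - 22*m - 56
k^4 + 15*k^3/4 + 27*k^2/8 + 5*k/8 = k*(k + 1/4)*(k + 1)*(k + 5/2)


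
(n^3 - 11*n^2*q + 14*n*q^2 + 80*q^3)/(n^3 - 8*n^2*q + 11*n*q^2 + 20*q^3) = (-n^2 + 6*n*q + 16*q^2)/(-n^2 + 3*n*q + 4*q^2)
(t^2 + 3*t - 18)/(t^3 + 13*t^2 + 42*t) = (t - 3)/(t*(t + 7))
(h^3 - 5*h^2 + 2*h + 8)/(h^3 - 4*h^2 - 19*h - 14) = (h^2 - 6*h + 8)/(h^2 - 5*h - 14)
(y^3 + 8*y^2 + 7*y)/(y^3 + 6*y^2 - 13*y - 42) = y*(y + 1)/(y^2 - y - 6)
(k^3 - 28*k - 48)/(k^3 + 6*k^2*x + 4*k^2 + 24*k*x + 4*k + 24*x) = (k^2 - 2*k - 24)/(k^2 + 6*k*x + 2*k + 12*x)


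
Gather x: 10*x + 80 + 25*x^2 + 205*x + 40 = 25*x^2 + 215*x + 120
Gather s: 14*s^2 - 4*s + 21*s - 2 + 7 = 14*s^2 + 17*s + 5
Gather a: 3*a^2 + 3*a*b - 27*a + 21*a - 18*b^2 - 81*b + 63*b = 3*a^2 + a*(3*b - 6) - 18*b^2 - 18*b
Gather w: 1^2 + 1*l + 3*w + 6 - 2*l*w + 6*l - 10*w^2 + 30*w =7*l - 10*w^2 + w*(33 - 2*l) + 7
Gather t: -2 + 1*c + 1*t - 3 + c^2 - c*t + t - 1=c^2 + c + t*(2 - c) - 6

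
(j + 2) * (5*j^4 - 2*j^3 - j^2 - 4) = 5*j^5 + 8*j^4 - 5*j^3 - 2*j^2 - 4*j - 8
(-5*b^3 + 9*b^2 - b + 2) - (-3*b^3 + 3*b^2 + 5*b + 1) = -2*b^3 + 6*b^2 - 6*b + 1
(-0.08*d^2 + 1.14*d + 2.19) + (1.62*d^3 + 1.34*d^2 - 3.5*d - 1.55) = 1.62*d^3 + 1.26*d^2 - 2.36*d + 0.64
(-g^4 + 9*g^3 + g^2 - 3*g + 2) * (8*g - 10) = -8*g^5 + 82*g^4 - 82*g^3 - 34*g^2 + 46*g - 20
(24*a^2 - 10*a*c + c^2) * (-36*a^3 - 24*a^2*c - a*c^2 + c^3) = -864*a^5 - 216*a^4*c + 180*a^3*c^2 + 10*a^2*c^3 - 11*a*c^4 + c^5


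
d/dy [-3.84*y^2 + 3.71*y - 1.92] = 3.71 - 7.68*y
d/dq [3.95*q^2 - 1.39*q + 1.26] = 7.9*q - 1.39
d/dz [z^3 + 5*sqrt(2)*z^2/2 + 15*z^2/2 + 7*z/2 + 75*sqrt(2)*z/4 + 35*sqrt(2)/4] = 3*z^2 + 5*sqrt(2)*z + 15*z + 7/2 + 75*sqrt(2)/4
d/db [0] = 0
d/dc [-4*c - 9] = -4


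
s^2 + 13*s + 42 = (s + 6)*(s + 7)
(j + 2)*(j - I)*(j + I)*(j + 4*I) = j^4 + 2*j^3 + 4*I*j^3 + j^2 + 8*I*j^2 + 2*j + 4*I*j + 8*I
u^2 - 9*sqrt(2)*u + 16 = (u - 8*sqrt(2))*(u - sqrt(2))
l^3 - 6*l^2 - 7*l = l*(l - 7)*(l + 1)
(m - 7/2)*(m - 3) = m^2 - 13*m/2 + 21/2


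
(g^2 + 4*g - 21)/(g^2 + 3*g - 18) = (g + 7)/(g + 6)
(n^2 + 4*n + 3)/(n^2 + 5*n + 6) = (n + 1)/(n + 2)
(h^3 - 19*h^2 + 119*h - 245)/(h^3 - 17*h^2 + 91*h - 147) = (h - 5)/(h - 3)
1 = 1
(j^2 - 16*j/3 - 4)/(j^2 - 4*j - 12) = (j + 2/3)/(j + 2)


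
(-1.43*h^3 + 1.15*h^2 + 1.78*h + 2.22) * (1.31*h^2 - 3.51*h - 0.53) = -1.8733*h^5 + 6.5258*h^4 - 0.946799999999999*h^3 - 3.9491*h^2 - 8.7356*h - 1.1766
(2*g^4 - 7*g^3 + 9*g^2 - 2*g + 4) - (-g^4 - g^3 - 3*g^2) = 3*g^4 - 6*g^3 + 12*g^2 - 2*g + 4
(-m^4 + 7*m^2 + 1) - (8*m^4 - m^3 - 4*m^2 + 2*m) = -9*m^4 + m^3 + 11*m^2 - 2*m + 1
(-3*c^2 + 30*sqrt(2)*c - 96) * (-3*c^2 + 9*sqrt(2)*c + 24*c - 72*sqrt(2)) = 9*c^4 - 117*sqrt(2)*c^3 - 72*c^3 + 828*c^2 + 936*sqrt(2)*c^2 - 6624*c - 864*sqrt(2)*c + 6912*sqrt(2)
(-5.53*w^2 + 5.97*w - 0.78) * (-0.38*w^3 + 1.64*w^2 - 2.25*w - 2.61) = 2.1014*w^5 - 11.3378*w^4 + 22.5297*w^3 - 0.2784*w^2 - 13.8267*w + 2.0358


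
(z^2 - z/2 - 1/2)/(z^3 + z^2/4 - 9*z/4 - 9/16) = 8*(2*z^2 - z - 1)/(16*z^3 + 4*z^2 - 36*z - 9)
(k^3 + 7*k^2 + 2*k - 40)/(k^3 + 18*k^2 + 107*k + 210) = (k^2 + 2*k - 8)/(k^2 + 13*k + 42)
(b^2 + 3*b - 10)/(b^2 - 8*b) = (b^2 + 3*b - 10)/(b*(b - 8))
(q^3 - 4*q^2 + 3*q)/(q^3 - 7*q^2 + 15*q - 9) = q/(q - 3)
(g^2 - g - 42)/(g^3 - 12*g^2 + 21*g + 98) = (g + 6)/(g^2 - 5*g - 14)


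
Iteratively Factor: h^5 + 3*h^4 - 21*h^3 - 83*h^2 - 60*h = (h)*(h^4 + 3*h^3 - 21*h^2 - 83*h - 60) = h*(h + 1)*(h^3 + 2*h^2 - 23*h - 60) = h*(h - 5)*(h + 1)*(h^2 + 7*h + 12) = h*(h - 5)*(h + 1)*(h + 4)*(h + 3)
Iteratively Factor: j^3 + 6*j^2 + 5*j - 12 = (j + 4)*(j^2 + 2*j - 3) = (j + 3)*(j + 4)*(j - 1)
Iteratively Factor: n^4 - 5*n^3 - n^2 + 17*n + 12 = (n + 1)*(n^3 - 6*n^2 + 5*n + 12) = (n - 4)*(n + 1)*(n^2 - 2*n - 3) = (n - 4)*(n - 3)*(n + 1)*(n + 1)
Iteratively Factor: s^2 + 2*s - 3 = (s + 3)*(s - 1)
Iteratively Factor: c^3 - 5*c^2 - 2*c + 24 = (c - 3)*(c^2 - 2*c - 8) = (c - 4)*(c - 3)*(c + 2)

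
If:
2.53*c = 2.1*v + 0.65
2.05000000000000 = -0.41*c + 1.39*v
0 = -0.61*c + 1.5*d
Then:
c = 1.96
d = 0.80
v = 2.05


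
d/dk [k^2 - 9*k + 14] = 2*k - 9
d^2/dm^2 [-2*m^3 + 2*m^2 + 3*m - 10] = 4 - 12*m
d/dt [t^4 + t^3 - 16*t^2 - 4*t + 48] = 4*t^3 + 3*t^2 - 32*t - 4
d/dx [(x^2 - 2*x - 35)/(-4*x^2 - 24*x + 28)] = 2*(-x^2 - 7*x - 28)/(x^4 + 12*x^3 + 22*x^2 - 84*x + 49)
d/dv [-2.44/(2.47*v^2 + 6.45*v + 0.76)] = (12.0536*v + 15.738)/(2.47*v^2 + 6.45*v + 0.76)^2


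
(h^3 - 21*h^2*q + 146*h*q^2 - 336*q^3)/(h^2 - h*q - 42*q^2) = (h^2 - 14*h*q + 48*q^2)/(h + 6*q)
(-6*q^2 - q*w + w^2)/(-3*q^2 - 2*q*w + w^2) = (2*q + w)/(q + w)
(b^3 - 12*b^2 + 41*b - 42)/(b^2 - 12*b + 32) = (b^3 - 12*b^2 + 41*b - 42)/(b^2 - 12*b + 32)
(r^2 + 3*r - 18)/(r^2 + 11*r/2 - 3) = 2*(r - 3)/(2*r - 1)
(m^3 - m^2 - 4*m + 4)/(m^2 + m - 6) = (m^2 + m - 2)/(m + 3)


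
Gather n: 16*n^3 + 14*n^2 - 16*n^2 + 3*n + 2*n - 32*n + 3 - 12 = 16*n^3 - 2*n^2 - 27*n - 9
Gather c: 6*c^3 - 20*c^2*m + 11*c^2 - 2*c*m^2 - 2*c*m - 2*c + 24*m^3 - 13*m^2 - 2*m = 6*c^3 + c^2*(11 - 20*m) + c*(-2*m^2 - 2*m - 2) + 24*m^3 - 13*m^2 - 2*m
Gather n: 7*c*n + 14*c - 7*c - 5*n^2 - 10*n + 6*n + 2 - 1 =7*c - 5*n^2 + n*(7*c - 4) + 1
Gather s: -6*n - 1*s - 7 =-6*n - s - 7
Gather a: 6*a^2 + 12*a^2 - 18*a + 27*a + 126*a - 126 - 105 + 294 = 18*a^2 + 135*a + 63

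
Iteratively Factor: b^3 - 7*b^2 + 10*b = (b - 2)*(b^2 - 5*b) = (b - 5)*(b - 2)*(b)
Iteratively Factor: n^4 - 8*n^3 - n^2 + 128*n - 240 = (n - 3)*(n^3 - 5*n^2 - 16*n + 80) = (n - 4)*(n - 3)*(n^2 - n - 20) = (n - 5)*(n - 4)*(n - 3)*(n + 4)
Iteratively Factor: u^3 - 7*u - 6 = (u + 1)*(u^2 - u - 6) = (u - 3)*(u + 1)*(u + 2)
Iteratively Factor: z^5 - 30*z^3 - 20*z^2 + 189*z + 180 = (z + 1)*(z^4 - z^3 - 29*z^2 + 9*z + 180) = (z + 1)*(z + 3)*(z^3 - 4*z^2 - 17*z + 60) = (z - 5)*(z + 1)*(z + 3)*(z^2 + z - 12) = (z - 5)*(z - 3)*(z + 1)*(z + 3)*(z + 4)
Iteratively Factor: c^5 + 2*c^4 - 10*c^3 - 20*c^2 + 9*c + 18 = (c + 3)*(c^4 - c^3 - 7*c^2 + c + 6) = (c + 1)*(c + 3)*(c^3 - 2*c^2 - 5*c + 6) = (c - 1)*(c + 1)*(c + 3)*(c^2 - c - 6) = (c - 3)*(c - 1)*(c + 1)*(c + 3)*(c + 2)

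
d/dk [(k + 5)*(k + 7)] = 2*k + 12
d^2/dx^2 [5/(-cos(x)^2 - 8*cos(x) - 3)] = 10*(2*sin(x)^4 - 27*sin(x)^2 - 27*cos(x) + 3*cos(3*x) - 36)/(-sin(x)^2 + 8*cos(x) + 4)^3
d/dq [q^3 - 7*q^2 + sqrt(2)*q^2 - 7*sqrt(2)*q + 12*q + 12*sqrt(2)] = 3*q^2 - 14*q + 2*sqrt(2)*q - 7*sqrt(2) + 12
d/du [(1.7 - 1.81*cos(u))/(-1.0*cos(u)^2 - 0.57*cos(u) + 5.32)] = (1.81*cos(u)^2 - 3.4*cos(u) + 8.6602)*sin(u)/(1.0*cos(u)^4 + 1.14*cos(u)^3 - 10.3151*cos(u)^2 - 6.0648*cos(u) + 28.3024)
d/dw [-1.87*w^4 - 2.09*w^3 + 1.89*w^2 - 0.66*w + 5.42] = -7.48*w^3 - 6.27*w^2 + 3.78*w - 0.66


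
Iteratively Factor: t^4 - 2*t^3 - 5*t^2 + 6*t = (t - 1)*(t^3 - t^2 - 6*t) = t*(t - 1)*(t^2 - t - 6) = t*(t - 3)*(t - 1)*(t + 2)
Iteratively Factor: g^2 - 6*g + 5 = (g - 5)*(g - 1)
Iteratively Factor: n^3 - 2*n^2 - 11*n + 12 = (n + 3)*(n^2 - 5*n + 4) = (n - 1)*(n + 3)*(n - 4)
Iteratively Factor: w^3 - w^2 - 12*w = (w - 4)*(w^2 + 3*w) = w*(w - 4)*(w + 3)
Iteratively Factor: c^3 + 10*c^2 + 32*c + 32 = (c + 4)*(c^2 + 6*c + 8) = (c + 4)^2*(c + 2)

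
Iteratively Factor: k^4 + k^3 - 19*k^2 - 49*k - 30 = (k + 1)*(k^3 - 19*k - 30) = (k - 5)*(k + 1)*(k^2 + 5*k + 6) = (k - 5)*(k + 1)*(k + 3)*(k + 2)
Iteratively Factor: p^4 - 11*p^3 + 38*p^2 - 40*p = (p)*(p^3 - 11*p^2 + 38*p - 40) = p*(p - 2)*(p^2 - 9*p + 20) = p*(p - 4)*(p - 2)*(p - 5)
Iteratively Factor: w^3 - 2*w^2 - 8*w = (w)*(w^2 - 2*w - 8) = w*(w + 2)*(w - 4)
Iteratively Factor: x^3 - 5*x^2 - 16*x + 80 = (x - 4)*(x^2 - x - 20) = (x - 4)*(x + 4)*(x - 5)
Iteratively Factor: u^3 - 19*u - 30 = (u + 3)*(u^2 - 3*u - 10) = (u + 2)*(u + 3)*(u - 5)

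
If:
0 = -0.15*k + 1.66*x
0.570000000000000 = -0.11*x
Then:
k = -57.35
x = -5.18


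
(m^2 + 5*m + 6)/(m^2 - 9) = (m + 2)/(m - 3)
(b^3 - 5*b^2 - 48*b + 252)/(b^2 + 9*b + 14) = (b^2 - 12*b + 36)/(b + 2)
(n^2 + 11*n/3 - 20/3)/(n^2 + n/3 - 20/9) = 3*(n + 5)/(3*n + 5)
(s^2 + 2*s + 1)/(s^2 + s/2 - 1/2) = 2*(s + 1)/(2*s - 1)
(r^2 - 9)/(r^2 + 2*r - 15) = (r + 3)/(r + 5)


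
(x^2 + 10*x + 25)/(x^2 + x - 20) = (x + 5)/(x - 4)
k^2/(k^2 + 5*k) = k/(k + 5)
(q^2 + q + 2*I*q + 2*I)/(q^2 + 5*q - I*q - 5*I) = (q^2 + q*(1 + 2*I) + 2*I)/(q^2 + q*(5 - I) - 5*I)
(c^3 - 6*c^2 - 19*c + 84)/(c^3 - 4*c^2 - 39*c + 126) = (c + 4)/(c + 6)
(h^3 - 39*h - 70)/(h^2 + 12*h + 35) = (h^2 - 5*h - 14)/(h + 7)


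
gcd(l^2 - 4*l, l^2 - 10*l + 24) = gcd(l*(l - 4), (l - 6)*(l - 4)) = l - 4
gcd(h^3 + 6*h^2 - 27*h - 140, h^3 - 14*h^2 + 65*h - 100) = h - 5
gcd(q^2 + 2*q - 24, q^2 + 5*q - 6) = q + 6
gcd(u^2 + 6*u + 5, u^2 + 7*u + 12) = 1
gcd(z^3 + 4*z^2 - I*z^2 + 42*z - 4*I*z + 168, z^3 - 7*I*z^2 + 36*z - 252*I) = z^2 - I*z + 42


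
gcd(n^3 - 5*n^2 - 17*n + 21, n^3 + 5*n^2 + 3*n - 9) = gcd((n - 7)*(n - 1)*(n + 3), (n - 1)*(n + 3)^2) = n^2 + 2*n - 3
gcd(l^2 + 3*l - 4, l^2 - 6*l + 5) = l - 1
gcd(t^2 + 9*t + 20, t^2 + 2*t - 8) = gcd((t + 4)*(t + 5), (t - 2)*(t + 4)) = t + 4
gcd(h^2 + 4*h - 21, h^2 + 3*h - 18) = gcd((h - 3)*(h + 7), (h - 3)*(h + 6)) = h - 3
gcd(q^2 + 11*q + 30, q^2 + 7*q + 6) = q + 6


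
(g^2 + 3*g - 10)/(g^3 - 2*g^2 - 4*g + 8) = (g + 5)/(g^2 - 4)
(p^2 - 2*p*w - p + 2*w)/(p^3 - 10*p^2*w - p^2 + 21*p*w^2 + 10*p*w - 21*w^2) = (p - 2*w)/(p^2 - 10*p*w + 21*w^2)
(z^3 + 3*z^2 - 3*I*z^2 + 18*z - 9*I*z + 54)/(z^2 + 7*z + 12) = (z^2 - 3*I*z + 18)/(z + 4)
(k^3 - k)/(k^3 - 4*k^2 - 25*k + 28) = k*(k + 1)/(k^2 - 3*k - 28)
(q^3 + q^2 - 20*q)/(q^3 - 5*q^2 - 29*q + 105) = q*(q - 4)/(q^2 - 10*q + 21)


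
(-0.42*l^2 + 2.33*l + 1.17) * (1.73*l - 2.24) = -0.7266*l^3 + 4.9717*l^2 - 3.1951*l - 2.6208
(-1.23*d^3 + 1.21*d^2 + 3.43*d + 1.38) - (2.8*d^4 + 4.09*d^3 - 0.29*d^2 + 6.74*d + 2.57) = -2.8*d^4 - 5.32*d^3 + 1.5*d^2 - 3.31*d - 1.19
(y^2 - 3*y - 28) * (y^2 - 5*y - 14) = y^4 - 8*y^3 - 27*y^2 + 182*y + 392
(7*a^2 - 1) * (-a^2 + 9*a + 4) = -7*a^4 + 63*a^3 + 29*a^2 - 9*a - 4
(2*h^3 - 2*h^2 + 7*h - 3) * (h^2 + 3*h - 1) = 2*h^5 + 4*h^4 - h^3 + 20*h^2 - 16*h + 3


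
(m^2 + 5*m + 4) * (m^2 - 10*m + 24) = m^4 - 5*m^3 - 22*m^2 + 80*m + 96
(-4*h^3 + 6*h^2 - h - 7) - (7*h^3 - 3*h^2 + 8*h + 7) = -11*h^3 + 9*h^2 - 9*h - 14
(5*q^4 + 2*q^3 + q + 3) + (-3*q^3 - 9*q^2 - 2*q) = 5*q^4 - q^3 - 9*q^2 - q + 3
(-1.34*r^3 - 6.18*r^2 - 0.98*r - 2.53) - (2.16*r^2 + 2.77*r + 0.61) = -1.34*r^3 - 8.34*r^2 - 3.75*r - 3.14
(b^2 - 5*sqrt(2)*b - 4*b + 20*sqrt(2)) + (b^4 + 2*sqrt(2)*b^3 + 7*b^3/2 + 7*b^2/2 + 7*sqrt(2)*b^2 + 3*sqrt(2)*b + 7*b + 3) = b^4 + 2*sqrt(2)*b^3 + 7*b^3/2 + 9*b^2/2 + 7*sqrt(2)*b^2 - 2*sqrt(2)*b + 3*b + 3 + 20*sqrt(2)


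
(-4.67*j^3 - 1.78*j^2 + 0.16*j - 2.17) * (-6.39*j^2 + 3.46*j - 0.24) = 29.8413*j^5 - 4.784*j^4 - 6.0604*j^3 + 14.8471*j^2 - 7.5466*j + 0.5208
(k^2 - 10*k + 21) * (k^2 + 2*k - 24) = k^4 - 8*k^3 - 23*k^2 + 282*k - 504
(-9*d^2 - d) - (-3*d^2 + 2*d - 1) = -6*d^2 - 3*d + 1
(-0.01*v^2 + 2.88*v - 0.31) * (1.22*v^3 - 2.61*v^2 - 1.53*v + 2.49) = -0.0122*v^5 + 3.5397*v^4 - 7.8797*v^3 - 3.6222*v^2 + 7.6455*v - 0.7719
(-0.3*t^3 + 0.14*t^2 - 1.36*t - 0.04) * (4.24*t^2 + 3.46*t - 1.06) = -1.272*t^5 - 0.4444*t^4 - 4.964*t^3 - 5.0236*t^2 + 1.3032*t + 0.0424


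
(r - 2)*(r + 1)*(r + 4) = r^3 + 3*r^2 - 6*r - 8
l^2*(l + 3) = l^3 + 3*l^2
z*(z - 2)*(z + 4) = z^3 + 2*z^2 - 8*z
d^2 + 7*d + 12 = (d + 3)*(d + 4)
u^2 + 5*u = u*(u + 5)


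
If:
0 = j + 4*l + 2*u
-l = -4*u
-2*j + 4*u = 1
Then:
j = -9/20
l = 1/10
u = 1/40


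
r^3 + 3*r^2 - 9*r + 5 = (r - 1)^2*(r + 5)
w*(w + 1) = w^2 + w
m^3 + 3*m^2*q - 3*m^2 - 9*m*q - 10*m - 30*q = (m - 5)*(m + 2)*(m + 3*q)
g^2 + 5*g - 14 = (g - 2)*(g + 7)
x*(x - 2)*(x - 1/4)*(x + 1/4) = x^4 - 2*x^3 - x^2/16 + x/8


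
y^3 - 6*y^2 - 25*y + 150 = (y - 6)*(y - 5)*(y + 5)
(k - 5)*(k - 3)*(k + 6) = k^3 - 2*k^2 - 33*k + 90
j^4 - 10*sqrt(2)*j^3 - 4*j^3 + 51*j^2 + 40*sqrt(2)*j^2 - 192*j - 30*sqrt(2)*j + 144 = (j - 3)*(j - 1)*(j - 6*sqrt(2))*(j - 4*sqrt(2))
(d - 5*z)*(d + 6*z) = d^2 + d*z - 30*z^2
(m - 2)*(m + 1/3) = m^2 - 5*m/3 - 2/3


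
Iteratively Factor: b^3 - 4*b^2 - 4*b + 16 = (b - 2)*(b^2 - 2*b - 8) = (b - 2)*(b + 2)*(b - 4)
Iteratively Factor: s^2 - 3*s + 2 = (s - 1)*(s - 2)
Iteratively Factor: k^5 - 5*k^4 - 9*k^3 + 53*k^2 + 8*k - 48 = (k - 4)*(k^4 - k^3 - 13*k^2 + k + 12) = (k - 4)^2*(k^3 + 3*k^2 - k - 3) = (k - 4)^2*(k + 3)*(k^2 - 1) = (k - 4)^2*(k - 1)*(k + 3)*(k + 1)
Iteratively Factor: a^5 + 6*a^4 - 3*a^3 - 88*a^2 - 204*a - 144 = (a + 2)*(a^4 + 4*a^3 - 11*a^2 - 66*a - 72) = (a + 2)*(a + 3)*(a^3 + a^2 - 14*a - 24) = (a - 4)*(a + 2)*(a + 3)*(a^2 + 5*a + 6) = (a - 4)*(a + 2)*(a + 3)^2*(a + 2)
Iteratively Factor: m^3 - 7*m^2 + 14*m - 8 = (m - 2)*(m^2 - 5*m + 4) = (m - 4)*(m - 2)*(m - 1)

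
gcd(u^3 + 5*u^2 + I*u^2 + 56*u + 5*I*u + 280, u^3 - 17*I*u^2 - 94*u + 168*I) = u - 7*I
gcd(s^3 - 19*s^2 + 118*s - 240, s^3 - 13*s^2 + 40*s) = s^2 - 13*s + 40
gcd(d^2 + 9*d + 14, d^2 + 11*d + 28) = d + 7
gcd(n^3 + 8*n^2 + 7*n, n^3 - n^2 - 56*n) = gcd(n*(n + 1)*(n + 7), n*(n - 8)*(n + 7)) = n^2 + 7*n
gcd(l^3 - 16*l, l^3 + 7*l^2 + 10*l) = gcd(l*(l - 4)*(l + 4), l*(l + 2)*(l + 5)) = l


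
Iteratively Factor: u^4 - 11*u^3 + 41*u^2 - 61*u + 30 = (u - 3)*(u^3 - 8*u^2 + 17*u - 10) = (u - 5)*(u - 3)*(u^2 - 3*u + 2) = (u - 5)*(u - 3)*(u - 1)*(u - 2)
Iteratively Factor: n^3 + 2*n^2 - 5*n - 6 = (n + 3)*(n^2 - n - 2) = (n - 2)*(n + 3)*(n + 1)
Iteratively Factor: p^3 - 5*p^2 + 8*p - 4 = (p - 2)*(p^2 - 3*p + 2) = (p - 2)*(p - 1)*(p - 2)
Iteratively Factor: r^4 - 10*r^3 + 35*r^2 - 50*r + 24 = (r - 3)*(r^3 - 7*r^2 + 14*r - 8) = (r - 4)*(r - 3)*(r^2 - 3*r + 2) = (r - 4)*(r - 3)*(r - 2)*(r - 1)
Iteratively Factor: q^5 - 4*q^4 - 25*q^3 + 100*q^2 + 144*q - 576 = (q - 3)*(q^4 - q^3 - 28*q^2 + 16*q + 192) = (q - 4)*(q - 3)*(q^3 + 3*q^2 - 16*q - 48) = (q - 4)*(q - 3)*(q + 3)*(q^2 - 16) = (q - 4)^2*(q - 3)*(q + 3)*(q + 4)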